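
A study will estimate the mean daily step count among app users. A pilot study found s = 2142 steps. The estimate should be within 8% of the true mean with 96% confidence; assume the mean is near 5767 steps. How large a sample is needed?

91

For a mean, the margin of error is E = z·σ/√n, so n = (zσ/E)².
At 96% confidence, z = 2.054.
E = 8% of 5767 = 461.4 steps.
n = (2.054 × 2142 / 461.4)² = 90.94
Round up: n = 91.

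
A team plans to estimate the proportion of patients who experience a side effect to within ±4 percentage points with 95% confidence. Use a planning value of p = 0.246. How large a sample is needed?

For a proportion with margin E = 0.04 at 95% confidence, z = 1.960.
n = p̂(1−p̂)(z/E)² = 0.246 × 0.754 × (1.960/0.04)² = 445.35
Round up: n = 446.

n = 446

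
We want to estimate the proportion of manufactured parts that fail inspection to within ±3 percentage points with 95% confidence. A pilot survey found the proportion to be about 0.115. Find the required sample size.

For a proportion with margin E = 0.03 at 95% confidence, z = 1.960.
n = p̂(1−p̂)(z/E)² = 0.115 × 0.885 × (1.960/0.03)² = 434.42
Round up: n = 435.

435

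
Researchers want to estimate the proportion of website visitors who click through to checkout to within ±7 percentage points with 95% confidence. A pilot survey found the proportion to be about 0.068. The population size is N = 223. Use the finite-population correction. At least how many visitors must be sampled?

For a proportion with margin E = 0.07 at 95% confidence, z = 1.960.
n = p̂(1−p̂)(z/E)² = 0.068 × 0.932 × (1.960/0.07)² = 49.69 — call this n₀.
Finite-population correction with N = 223: n = n₀ / (1 + (n₀−1)/N) = 49.69 / 1.218 = 40.80
Round up: n = 41.

n = 41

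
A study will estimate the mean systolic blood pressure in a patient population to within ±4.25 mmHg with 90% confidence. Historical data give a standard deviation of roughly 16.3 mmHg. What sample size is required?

For a mean, the margin of error is E = z·σ/√n, so n = (zσ/E)².
At 90% confidence, z = 1.645.
n = (1.645 × 16.3 / 4.25)² = 39.80
Round up: n = 40.

40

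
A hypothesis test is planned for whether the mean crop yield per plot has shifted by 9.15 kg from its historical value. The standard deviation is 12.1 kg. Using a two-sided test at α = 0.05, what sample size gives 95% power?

n = 23

For a one-sample z-test, n = ((z_{α/2} + z_β)·σ/δ)².
z_{α/2} = 1.960 (two-sided α = 0.05); z_β = 1.645 (power 95% → β = 0.05).
n = (3.605 × 12.1 / 9.15)² = 22.73
Round up: n = 23.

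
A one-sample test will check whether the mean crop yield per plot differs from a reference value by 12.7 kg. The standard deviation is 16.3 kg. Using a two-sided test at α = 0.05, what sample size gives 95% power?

22

For a one-sample z-test, n = ((z_{α/2} + z_β)·σ/δ)².
z_{α/2} = 1.960 (two-sided α = 0.05); z_β = 1.645 (power 95% → β = 0.05).
n = (3.605 × 16.3 / 12.7)² = 21.41
Round up: n = 22.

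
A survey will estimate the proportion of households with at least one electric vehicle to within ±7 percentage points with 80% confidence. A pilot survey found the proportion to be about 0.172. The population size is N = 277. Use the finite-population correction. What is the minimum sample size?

For a proportion with margin E = 0.07 at 80% confidence, z = 1.282.
n = p̂(1−p̂)(z/E)² = 0.172 × 0.828 × (1.282/0.07)² = 47.77 — call this n₀.
Finite-population correction with N = 277: n = n₀ / (1 + (n₀−1)/N) = 47.77 / 1.169 = 40.86
Round up: n = 41.

41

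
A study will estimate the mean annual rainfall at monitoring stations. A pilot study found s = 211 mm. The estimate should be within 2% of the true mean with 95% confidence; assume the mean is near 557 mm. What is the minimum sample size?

For a mean, the margin of error is E = z·σ/√n, so n = (zσ/E)².
At 95% confidence, z = 1.960.
E = 2% of 557 = 11.14 mm.
n = (1.960 × 211 / 11.14)² = 1378.18
Round up: n = 1379.

1379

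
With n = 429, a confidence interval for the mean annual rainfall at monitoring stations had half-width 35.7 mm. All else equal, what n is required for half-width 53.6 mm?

191

Margin of error scales as 1/√n, so n₂ = n₁·(E₁/E₂)².
n₂ = 429 × (35.7/53.6)² = 429 × 0.4436 = 190.30
Round up: n₂ = 191.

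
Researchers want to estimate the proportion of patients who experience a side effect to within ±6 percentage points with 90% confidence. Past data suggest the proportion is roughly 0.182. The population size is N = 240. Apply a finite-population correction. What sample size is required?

For a proportion with margin E = 0.06 at 90% confidence, z = 1.645.
n = p̂(1−p̂)(z/E)² = 0.182 × 0.818 × (1.645/0.06)² = 111.91 — call this n₀.
Finite-population correction with N = 240: n = n₀ / (1 + (n₀−1)/N) = 111.91 / 1.462 = 76.55
Round up: n = 77.

77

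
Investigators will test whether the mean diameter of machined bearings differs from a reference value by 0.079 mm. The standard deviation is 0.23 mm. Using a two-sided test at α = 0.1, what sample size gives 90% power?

n = 73

For a one-sample z-test, n = ((z_{α/2} + z_β)·σ/δ)².
z_{α/2} = 1.645 (two-sided α = 0.1); z_β = 1.282 (power 90% → β = 0.1).
n = (2.927 × 0.23 / 0.079)² = 72.62
Round up: n = 73.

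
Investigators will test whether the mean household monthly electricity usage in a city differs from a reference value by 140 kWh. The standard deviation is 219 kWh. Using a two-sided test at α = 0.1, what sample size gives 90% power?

21

For a one-sample z-test, n = ((z_{α/2} + z_β)·σ/δ)².
z_{α/2} = 1.645 (two-sided α = 0.1); z_β = 1.282 (power 90% → β = 0.1).
n = (2.927 × 219 / 140)² = 20.96
Round up: n = 21.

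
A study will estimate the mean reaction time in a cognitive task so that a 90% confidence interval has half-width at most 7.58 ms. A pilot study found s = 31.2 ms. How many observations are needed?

For a mean, the margin of error is E = z·σ/√n, so n = (zσ/E)².
At 90% confidence, z = 1.645.
n = (1.645 × 31.2 / 7.58)² = 45.85
Round up: n = 46.

46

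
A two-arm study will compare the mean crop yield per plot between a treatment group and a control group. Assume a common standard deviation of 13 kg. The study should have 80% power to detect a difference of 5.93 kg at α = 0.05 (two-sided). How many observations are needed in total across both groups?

For two equal groups, n per group = 2·((z_{α/2} + z_β)·σ/δ)².
z_{α/2} = 1.960; z_β = 0.842 (power 80%).
n = 2 × (2.802 × 13 / 5.93)² = 2 × 37.73 = 75.46
Round up: n = 76 per group.
Total across both groups: 2 × 76 = 152.

152 total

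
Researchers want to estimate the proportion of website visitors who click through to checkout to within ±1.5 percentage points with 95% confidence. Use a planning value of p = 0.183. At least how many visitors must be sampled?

2553

For a proportion with margin E = 0.015 at 95% confidence, z = 1.960.
n = p̂(1−p̂)(z/E)² = 0.183 × 0.817 × (1.960/0.015)² = 2552.72
Round up: n = 2553.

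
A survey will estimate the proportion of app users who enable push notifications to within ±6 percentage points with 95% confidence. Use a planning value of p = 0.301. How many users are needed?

225

For a proportion with margin E = 0.06 at 95% confidence, z = 1.960.
n = p̂(1−p̂)(z/E)² = 0.301 × 0.699 × (1.960/0.06)² = 224.52
Round up: n = 225.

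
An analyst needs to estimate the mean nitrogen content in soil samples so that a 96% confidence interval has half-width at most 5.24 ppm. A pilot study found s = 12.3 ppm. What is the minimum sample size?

n = 24

For a mean, the margin of error is E = z·σ/√n, so n = (zσ/E)².
At 96% confidence, z = 2.054.
n = (2.054 × 12.3 / 5.24)² = 23.25
Round up: n = 24.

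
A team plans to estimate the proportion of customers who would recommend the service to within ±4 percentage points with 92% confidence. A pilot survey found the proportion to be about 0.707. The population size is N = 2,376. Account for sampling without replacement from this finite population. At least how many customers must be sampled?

For a proportion with margin E = 0.04 at 92% confidence, z = 1.751.
n = p̂(1−p̂)(z/E)² = 0.707 × 0.293 × (1.751/0.04)² = 396.95 — call this n₀.
Finite-population correction with N = 2,376: n = n₀ / (1 + (n₀−1)/N) = 396.95 / 1.167 = 340.15
Round up: n = 341.

n = 341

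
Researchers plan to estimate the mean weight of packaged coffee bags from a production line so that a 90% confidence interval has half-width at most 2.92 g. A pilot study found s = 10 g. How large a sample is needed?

For a mean, the margin of error is E = z·σ/√n, so n = (zσ/E)².
At 90% confidence, z = 1.645.
n = (1.645 × 10 / 2.92)² = 31.74
Round up: n = 32.

n = 32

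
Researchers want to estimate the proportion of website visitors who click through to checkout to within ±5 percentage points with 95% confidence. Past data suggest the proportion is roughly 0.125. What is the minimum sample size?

For a proportion with margin E = 0.05 at 95% confidence, z = 1.960.
n = p̂(1−p̂)(z/E)² = 0.125 × 0.875 × (1.960/0.05)² = 168.07
Round up: n = 169.

169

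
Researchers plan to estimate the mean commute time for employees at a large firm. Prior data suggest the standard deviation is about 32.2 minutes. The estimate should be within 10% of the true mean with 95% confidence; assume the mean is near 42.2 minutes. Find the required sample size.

224

For a mean, the margin of error is E = z·σ/√n, so n = (zσ/E)².
At 95% confidence, z = 1.960.
E = 10% of 42.2 = 4.22 minutes.
n = (1.960 × 32.2 / 4.22)² = 223.67
Round up: n = 224.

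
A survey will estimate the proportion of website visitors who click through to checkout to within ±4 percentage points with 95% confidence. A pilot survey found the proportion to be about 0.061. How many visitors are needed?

For a proportion with margin E = 0.04 at 95% confidence, z = 1.960.
n = p̂(1−p̂)(z/E)² = 0.061 × 0.939 × (1.960/0.04)² = 137.53
Round up: n = 138.

138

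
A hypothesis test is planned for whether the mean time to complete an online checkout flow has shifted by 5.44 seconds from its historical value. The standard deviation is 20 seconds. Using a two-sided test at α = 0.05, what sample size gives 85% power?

122

For a one-sample z-test, n = ((z_{α/2} + z_β)·σ/δ)².
z_{α/2} = 1.960 (two-sided α = 0.05); z_β = 1.036 (power 85% → β = 0.15).
n = (2.996 × 20 / 5.44)² = 121.32
Round up: n = 122.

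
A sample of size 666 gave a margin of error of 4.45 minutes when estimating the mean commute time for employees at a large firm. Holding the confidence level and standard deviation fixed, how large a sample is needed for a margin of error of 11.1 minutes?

n = 108

Margin of error scales as 1/√n, so n₂ = n₁·(E₁/E₂)².
n₂ = 666 × (4.45/11.1)² = 666 × 0.1607 = 107.03
Round up: n₂ = 108.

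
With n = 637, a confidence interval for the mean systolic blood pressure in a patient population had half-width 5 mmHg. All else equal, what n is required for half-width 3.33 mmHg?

Margin of error scales as 1/√n, so n₂ = n₁·(E₁/E₂)².
n₂ = 637 × (5/3.33)² = 637 × 2.255 = 1436.43
Round up: n₂ = 1437.

1437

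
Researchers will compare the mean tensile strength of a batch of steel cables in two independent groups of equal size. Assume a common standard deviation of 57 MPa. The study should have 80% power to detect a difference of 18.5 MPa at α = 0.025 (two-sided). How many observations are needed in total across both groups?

For two equal groups, n per group = 2·((z_{α/2} + z_β)·σ/δ)².
z_{α/2} = 2.241; z_β = 0.842 (power 80%).
n = 2 × (3.083 × 57 / 18.5)² = 2 × 90.23 = 180.46
Round up: n = 181 per group.
Total across both groups: 2 × 181 = 362.

362 total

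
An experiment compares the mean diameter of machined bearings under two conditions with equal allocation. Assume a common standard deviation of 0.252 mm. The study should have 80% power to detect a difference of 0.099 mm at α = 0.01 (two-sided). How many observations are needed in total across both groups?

304 total

For two equal groups, n per group = 2·((z_{α/2} + z_β)·σ/δ)².
z_{α/2} = 2.576; z_β = 0.842 (power 80%).
n = 2 × (3.418 × 0.252 / 0.099)² = 2 × 75.70 = 151.40
Round up: n = 152 per group.
Total across both groups: 2 × 152 = 304.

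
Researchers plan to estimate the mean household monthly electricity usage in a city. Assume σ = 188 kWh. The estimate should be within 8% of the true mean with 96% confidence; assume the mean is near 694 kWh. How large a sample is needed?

n = 49

For a mean, the margin of error is E = z·σ/√n, so n = (zσ/E)².
At 96% confidence, z = 2.054.
E = 8% of 694 = 55.52 kWh.
n = (2.054 × 188 / 55.52)² = 48.37
Round up: n = 49.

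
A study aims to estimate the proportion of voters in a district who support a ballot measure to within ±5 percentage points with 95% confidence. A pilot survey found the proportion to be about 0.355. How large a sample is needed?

n = 352

For a proportion with margin E = 0.05 at 95% confidence, z = 1.960.
n = p̂(1−p̂)(z/E)² = 0.355 × 0.645 × (1.960/0.05)² = 351.85
Round up: n = 352.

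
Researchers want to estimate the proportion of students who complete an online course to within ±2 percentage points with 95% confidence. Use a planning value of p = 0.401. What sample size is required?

2307

For a proportion with margin E = 0.02 at 95% confidence, z = 1.960.
n = p̂(1−p̂)(z/E)² = 0.401 × 0.599 × (1.960/0.02)² = 2306.87
Round up: n = 2307.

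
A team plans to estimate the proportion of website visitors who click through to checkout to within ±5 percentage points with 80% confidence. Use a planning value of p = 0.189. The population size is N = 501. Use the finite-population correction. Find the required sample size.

n = 85

For a proportion with margin E = 0.05 at 80% confidence, z = 1.282.
n = p̂(1−p̂)(z/E)² = 0.189 × 0.811 × (1.282/0.05)² = 100.77 — call this n₀.
Finite-population correction with N = 501: n = n₀ / (1 + (n₀−1)/N) = 100.77 / 1.199 = 84.05
Round up: n = 85.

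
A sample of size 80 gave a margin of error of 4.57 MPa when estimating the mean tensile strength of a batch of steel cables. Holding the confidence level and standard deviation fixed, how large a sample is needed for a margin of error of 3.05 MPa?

n = 180

Margin of error scales as 1/√n, so n₂ = n₁·(E₁/E₂)².
n₂ = 80 × (4.57/3.05)² = 80 × 2.245 = 179.60
Round up: n₂ = 180.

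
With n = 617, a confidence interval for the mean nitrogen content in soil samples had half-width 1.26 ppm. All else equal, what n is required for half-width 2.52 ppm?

n = 155

Margin of error scales as 1/√n, so n₂ = n₁·(E₁/E₂)².
n₂ = 617 × (1.26/2.52)² = 617 × 0.25 = 154.25
Round up: n₂ = 155.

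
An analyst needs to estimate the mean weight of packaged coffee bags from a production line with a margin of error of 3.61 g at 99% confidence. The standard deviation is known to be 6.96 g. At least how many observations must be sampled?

25

For a mean, the margin of error is E = z·σ/√n, so n = (zσ/E)².
At 99% confidence, z = 2.576.
n = (2.576 × 6.96 / 3.61)² = 24.67
Round up: n = 25.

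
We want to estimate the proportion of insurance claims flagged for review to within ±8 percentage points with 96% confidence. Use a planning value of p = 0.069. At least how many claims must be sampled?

n = 43

For a proportion with margin E = 0.08 at 96% confidence, z = 2.054.
n = p̂(1−p̂)(z/E)² = 0.069 × 0.931 × (2.054/0.08)² = 42.35
Round up: n = 43.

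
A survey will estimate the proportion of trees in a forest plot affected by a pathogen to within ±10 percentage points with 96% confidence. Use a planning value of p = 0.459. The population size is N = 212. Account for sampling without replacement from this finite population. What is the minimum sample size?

71

For a proportion with margin E = 0.1 at 96% confidence, z = 2.054.
n = p̂(1−p̂)(z/E)² = 0.459 × 0.541 × (2.054/0.1)² = 104.76 — call this n₀.
Finite-population correction with N = 212: n = n₀ / (1 + (n₀−1)/N) = 104.76 / 1.489 = 70.36
Round up: n = 71.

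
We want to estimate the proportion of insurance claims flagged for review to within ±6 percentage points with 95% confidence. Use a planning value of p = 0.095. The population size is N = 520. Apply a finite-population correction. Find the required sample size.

For a proportion with margin E = 0.06 at 95% confidence, z = 1.960.
n = p̂(1−p̂)(z/E)² = 0.095 × 0.905 × (1.960/0.06)² = 91.74 — call this n₀.
Finite-population correction with N = 520: n = n₀ / (1 + (n₀−1)/N) = 91.74 / 1.175 = 78.08
Round up: n = 79.

79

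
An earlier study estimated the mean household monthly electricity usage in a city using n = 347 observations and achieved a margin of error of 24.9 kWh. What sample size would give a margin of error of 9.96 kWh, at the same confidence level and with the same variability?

2169

Margin of error scales as 1/√n, so n₂ = n₁·(E₁/E₂)².
n₂ = 347 × (24.9/9.96)² = 347 × 6.25 = 2168.75
Round up: n₂ = 2169.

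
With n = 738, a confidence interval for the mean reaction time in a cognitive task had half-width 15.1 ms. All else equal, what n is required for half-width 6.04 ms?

n = 4613

Margin of error scales as 1/√n, so n₂ = n₁·(E₁/E₂)².
n₂ = 738 × (15.1/6.04)² = 738 × 6.25 = 4612.50
Round up: n₂ = 4613.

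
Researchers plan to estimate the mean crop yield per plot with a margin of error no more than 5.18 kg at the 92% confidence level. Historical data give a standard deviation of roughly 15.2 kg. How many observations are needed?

27

For a mean, the margin of error is E = z·σ/√n, so n = (zσ/E)².
At 92% confidence, z = 1.751.
n = (1.751 × 15.2 / 5.18)² = 26.40
Round up: n = 27.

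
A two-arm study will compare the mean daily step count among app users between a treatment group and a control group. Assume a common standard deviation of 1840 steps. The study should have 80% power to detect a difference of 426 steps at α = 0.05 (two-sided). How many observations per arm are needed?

For two equal groups, n per group = 2·((z_{α/2} + z_β)·σ/δ)².
z_{α/2} = 1.960; z_β = 0.842 (power 80%).
n = 2 × (2.802 × 1840 / 426)² = 2 × 146.47 = 292.94
Round up: n = 293 per group.

293 per group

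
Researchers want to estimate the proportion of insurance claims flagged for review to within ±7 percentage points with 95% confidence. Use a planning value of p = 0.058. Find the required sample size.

For a proportion with margin E = 0.07 at 95% confidence, z = 1.960.
n = p̂(1−p̂)(z/E)² = 0.058 × 0.942 × (1.960/0.07)² = 42.83
Round up: n = 43.

n = 43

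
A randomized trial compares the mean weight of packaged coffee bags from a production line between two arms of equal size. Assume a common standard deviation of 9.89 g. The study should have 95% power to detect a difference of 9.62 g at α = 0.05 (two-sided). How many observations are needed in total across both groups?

For two equal groups, n per group = 2·((z_{α/2} + z_β)·σ/δ)².
z_{α/2} = 1.960; z_β = 1.645 (power 95%).
n = 2 × (3.605 × 9.89 / 9.62)² = 2 × 13.74 = 27.48
Round up: n = 28 per group.
Total across both groups: 2 × 28 = 56.

56 total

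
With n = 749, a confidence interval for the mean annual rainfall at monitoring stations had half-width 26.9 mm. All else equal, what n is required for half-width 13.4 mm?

Margin of error scales as 1/√n, so n₂ = n₁·(E₁/E₂)².
n₂ = 749 × (26.9/13.4)² = 749 × 4.03 = 3018.47
Round up: n₂ = 3019.

3019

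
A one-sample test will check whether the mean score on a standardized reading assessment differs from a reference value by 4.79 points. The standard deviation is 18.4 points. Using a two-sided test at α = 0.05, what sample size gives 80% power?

116

For a one-sample z-test, n = ((z_{α/2} + z_β)·σ/δ)².
z_{α/2} = 1.960 (two-sided α = 0.05); z_β = 0.842 (power 80% → β = 0.2).
n = (2.802 × 18.4 / 4.79)² = 115.85
Round up: n = 116.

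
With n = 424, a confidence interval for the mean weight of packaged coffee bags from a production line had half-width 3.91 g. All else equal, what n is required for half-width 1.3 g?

3836

Margin of error scales as 1/√n, so n₂ = n₁·(E₁/E₂)².
n₂ = 424 × (3.91/1.3)² = 424 × 9.046 = 3835.50
Round up: n₂ = 3836.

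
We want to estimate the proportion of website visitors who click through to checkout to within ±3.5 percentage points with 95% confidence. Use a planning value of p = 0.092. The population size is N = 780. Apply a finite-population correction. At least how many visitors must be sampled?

For a proportion with margin E = 0.035 at 95% confidence, z = 1.960.
n = p̂(1−p̂)(z/E)² = 0.092 × 0.908 × (1.960/0.035)² = 261.97 — call this n₀.
Finite-population correction with N = 780: n = n₀ / (1 + (n₀−1)/N) = 261.97 / 1.335 = 196.23
Round up: n = 197.

197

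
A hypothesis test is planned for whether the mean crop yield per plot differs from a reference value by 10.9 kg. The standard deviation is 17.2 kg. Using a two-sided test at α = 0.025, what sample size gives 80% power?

n = 24

For a one-sample z-test, n = ((z_{α/2} + z_β)·σ/δ)².
z_{α/2} = 2.241 (two-sided α = 0.025); z_β = 0.842 (power 80% → β = 0.2).
n = (3.083 × 17.2 / 10.9)² = 23.67
Round up: n = 24.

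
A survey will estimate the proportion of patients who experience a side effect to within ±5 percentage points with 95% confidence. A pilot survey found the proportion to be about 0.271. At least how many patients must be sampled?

For a proportion with margin E = 0.05 at 95% confidence, z = 1.960.
n = p̂(1−p̂)(z/E)² = 0.271 × 0.729 × (1.960/0.05)² = 303.58
Round up: n = 304.

304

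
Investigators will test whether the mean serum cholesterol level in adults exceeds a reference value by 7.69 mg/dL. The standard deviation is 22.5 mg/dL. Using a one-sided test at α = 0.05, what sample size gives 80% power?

53

For a one-sample z-test, n = ((z_α + z_β)·σ/δ)².
z_α = 1.645 (one-sided α = 0.05); z_β = 0.842 (power 80% → β = 0.2).
n = (2.487 × 22.5 / 7.69)² = 52.95
Round up: n = 53.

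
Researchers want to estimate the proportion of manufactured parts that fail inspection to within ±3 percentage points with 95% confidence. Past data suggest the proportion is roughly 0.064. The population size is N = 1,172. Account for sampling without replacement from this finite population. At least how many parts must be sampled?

211

For a proportion with margin E = 0.03 at 95% confidence, z = 1.960.
n = p̂(1−p̂)(z/E)² = 0.064 × 0.936 × (1.960/0.03)² = 255.70 — call this n₀.
Finite-population correction with N = 1,172: n = n₀ / (1 + (n₀−1)/N) = 255.70 / 1.217 = 210.11
Round up: n = 211.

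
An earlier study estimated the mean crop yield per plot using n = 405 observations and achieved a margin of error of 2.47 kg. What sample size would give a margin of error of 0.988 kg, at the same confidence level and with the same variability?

n = 2532

Margin of error scales as 1/√n, so n₂ = n₁·(E₁/E₂)².
n₂ = 405 × (2.47/0.988)² = 405 × 6.25 = 2531.25
Round up: n₂ = 2532.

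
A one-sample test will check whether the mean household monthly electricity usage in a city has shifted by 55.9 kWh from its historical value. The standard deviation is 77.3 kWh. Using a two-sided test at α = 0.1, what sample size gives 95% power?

For a one-sample z-test, n = ((z_{α/2} + z_β)·σ/δ)².
z_{α/2} = 1.645 (two-sided α = 0.1); z_β = 1.645 (power 95% → β = 0.05).
n = (3.290 × 77.3 / 55.9)² = 20.70
Round up: n = 21.

21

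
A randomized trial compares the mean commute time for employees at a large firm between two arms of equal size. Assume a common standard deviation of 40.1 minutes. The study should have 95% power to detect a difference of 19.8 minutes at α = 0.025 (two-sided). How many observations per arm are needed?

124 per group

For two equal groups, n per group = 2·((z_{α/2} + z_β)·σ/δ)².
z_{α/2} = 2.241; z_β = 1.645 (power 95%).
n = 2 × (3.886 × 40.1 / 19.8)² = 2 × 61.94 = 123.88
Round up: n = 124 per group.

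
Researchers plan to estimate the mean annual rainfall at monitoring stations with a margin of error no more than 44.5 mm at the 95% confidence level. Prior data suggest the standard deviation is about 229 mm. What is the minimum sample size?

102

For a mean, the margin of error is E = z·σ/√n, so n = (zσ/E)².
At 95% confidence, z = 1.960.
n = (1.960 × 229 / 44.5)² = 101.73
Round up: n = 102.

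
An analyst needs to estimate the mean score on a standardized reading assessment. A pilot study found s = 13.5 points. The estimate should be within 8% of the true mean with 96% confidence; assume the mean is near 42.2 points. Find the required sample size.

For a mean, the margin of error is E = z·σ/√n, so n = (zσ/E)².
At 96% confidence, z = 2.054.
E = 8% of 42.2 = 3.376 points.
n = (2.054 × 13.5 / 3.376)² = 67.46
Round up: n = 68.

n = 68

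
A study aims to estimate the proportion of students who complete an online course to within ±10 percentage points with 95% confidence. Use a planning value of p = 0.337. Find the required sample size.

86

For a proportion with margin E = 0.1 at 95% confidence, z = 1.960.
n = p̂(1−p̂)(z/E)² = 0.337 × 0.663 × (1.960/0.1)² = 85.83
Round up: n = 86.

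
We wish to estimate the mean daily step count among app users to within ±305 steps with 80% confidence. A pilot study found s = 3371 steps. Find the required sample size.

n = 201

For a mean, the margin of error is E = z·σ/√n, so n = (zσ/E)².
At 80% confidence, z = 1.282.
n = (1.282 × 3371 / 305)² = 200.77
Round up: n = 201.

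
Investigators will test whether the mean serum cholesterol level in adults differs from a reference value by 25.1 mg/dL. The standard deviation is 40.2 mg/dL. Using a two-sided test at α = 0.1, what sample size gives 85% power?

19

For a one-sample z-test, n = ((z_{α/2} + z_β)·σ/δ)².
z_{α/2} = 1.645 (two-sided α = 0.1); z_β = 1.036 (power 85% → β = 0.15).
n = (2.681 × 40.2 / 25.1)² = 18.44
Round up: n = 19.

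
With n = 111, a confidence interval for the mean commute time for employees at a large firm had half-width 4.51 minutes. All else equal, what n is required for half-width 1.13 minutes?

1769

Margin of error scales as 1/√n, so n₂ = n₁·(E₁/E₂)².
n₂ = 111 × (4.51/1.13)² = 111 × 15.93 = 1768.23
Round up: n₂ = 1769.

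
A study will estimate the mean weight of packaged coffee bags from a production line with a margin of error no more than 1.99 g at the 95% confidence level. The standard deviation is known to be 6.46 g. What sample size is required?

n = 41

For a mean, the margin of error is E = z·σ/√n, so n = (zσ/E)².
At 95% confidence, z = 1.960.
n = (1.960 × 6.46 / 1.99)² = 40.48
Round up: n = 41.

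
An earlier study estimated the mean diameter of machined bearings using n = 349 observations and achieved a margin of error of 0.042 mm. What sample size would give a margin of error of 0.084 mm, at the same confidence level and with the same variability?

88

Margin of error scales as 1/√n, so n₂ = n₁·(E₁/E₂)².
n₂ = 349 × (0.042/0.084)² = 349 × 0.25 = 87.25
Round up: n₂ = 88.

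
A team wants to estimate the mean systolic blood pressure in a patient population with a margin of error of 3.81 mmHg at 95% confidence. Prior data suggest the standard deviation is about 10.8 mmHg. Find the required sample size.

n = 31

For a mean, the margin of error is E = z·σ/√n, so n = (zσ/E)².
At 95% confidence, z = 1.960.
n = (1.960 × 10.8 / 3.81)² = 30.87
Round up: n = 31.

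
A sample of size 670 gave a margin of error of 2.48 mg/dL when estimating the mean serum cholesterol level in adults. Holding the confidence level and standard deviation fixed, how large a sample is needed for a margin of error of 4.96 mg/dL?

Margin of error scales as 1/√n, so n₂ = n₁·(E₁/E₂)².
n₂ = 670 × (2.48/4.96)² = 670 × 0.25 = 167.50
Round up: n₂ = 168.

n = 168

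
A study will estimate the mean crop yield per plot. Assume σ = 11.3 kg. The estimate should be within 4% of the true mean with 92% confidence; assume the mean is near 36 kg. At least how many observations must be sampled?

n = 189

For a mean, the margin of error is E = z·σ/√n, so n = (zσ/E)².
At 92% confidence, z = 1.751.
E = 4% of 36 = 1.44 kg.
n = (1.751 × 11.3 / 1.44)² = 188.80
Round up: n = 189.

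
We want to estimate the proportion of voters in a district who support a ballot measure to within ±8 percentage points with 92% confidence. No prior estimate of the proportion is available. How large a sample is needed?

n = 120

For a proportion with margin E = 0.08 at 92% confidence, z = 1.751.
With no prior estimate, use p = 0.5, which maximizes p(1−p) at 0.25.
n = 0.25 × (z/E)² = 0.25 × (1.751/0.08)² = 119.77
Round up: n = 120.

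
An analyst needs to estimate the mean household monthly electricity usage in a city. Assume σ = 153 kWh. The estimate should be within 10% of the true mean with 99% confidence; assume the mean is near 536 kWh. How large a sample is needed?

For a mean, the margin of error is E = z·σ/√n, so n = (zσ/E)².
At 99% confidence, z = 2.576.
E = 10% of 536 = 53.6 kWh.
n = (2.576 × 153 / 53.6)² = 54.07
Round up: n = 55.

n = 55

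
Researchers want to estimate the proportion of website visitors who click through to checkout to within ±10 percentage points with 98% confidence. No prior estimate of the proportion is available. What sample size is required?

136

For a proportion with margin E = 0.1 at 98% confidence, z = 2.326.
With no prior estimate, use p = 0.5, which maximizes p(1−p) at 0.25.
n = 0.25 × (z/E)² = 0.25 × (2.326/0.1)² = 135.26
Round up: n = 136.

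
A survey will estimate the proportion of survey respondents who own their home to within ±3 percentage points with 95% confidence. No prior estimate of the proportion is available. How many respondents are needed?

For a proportion with margin E = 0.03 at 95% confidence, z = 1.960.
With no prior estimate, use p = 0.5, which maximizes p(1−p) at 0.25.
n = 0.25 × (z/E)² = 0.25 × (1.960/0.03)² = 1067.11
Round up: n = 1068.

1068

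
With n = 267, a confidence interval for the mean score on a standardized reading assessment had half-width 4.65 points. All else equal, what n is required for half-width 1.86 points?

1669

Margin of error scales as 1/√n, so n₂ = n₁·(E₁/E₂)².
n₂ = 267 × (4.65/1.86)² = 267 × 6.25 = 1668.75
Round up: n₂ = 1669.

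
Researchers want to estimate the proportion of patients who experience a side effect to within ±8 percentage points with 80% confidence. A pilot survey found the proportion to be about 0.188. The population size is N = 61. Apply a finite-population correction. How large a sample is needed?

n = 25

For a proportion with margin E = 0.08 at 80% confidence, z = 1.282.
n = p̂(1−p̂)(z/E)² = 0.188 × 0.812 × (1.282/0.08)² = 39.20 — call this n₀.
Finite-population correction with N = 61: n = n₀ / (1 + (n₀−1)/N) = 39.20 / 1.626 = 24.11
Round up: n = 25.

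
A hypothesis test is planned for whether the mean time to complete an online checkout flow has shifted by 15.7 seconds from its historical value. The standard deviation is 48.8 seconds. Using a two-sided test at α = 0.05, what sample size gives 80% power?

For a one-sample z-test, n = ((z_{α/2} + z_β)·σ/δ)².
z_{α/2} = 1.960 (two-sided α = 0.05); z_β = 0.842 (power 80% → β = 0.2).
n = (2.802 × 48.8 / 15.7)² = 75.85
Round up: n = 76.

76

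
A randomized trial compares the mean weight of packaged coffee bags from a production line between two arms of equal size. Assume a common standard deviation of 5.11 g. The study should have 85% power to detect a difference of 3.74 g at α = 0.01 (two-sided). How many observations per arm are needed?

For two equal groups, n per group = 2·((z_{α/2} + z_β)·σ/δ)².
z_{α/2} = 2.576; z_β = 1.036 (power 85%).
n = 2 × (3.612 × 5.11 / 3.74)² = 2 × 24.36 = 48.72
Round up: n = 49 per group.

49 per group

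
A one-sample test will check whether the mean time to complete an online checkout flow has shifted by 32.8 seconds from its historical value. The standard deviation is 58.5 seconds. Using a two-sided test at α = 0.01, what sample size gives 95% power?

For a one-sample z-test, n = ((z_{α/2} + z_β)·σ/δ)².
z_{α/2} = 2.576 (two-sided α = 0.01); z_β = 1.645 (power 95% → β = 0.05).
n = (4.221 × 58.5 / 32.8)² = 56.68
Round up: n = 57.

57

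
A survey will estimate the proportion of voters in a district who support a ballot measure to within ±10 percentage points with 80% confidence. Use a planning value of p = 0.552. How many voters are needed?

41

For a proportion with margin E = 0.1 at 80% confidence, z = 1.282.
n = p̂(1−p̂)(z/E)² = 0.552 × 0.448 × (1.282/0.1)² = 40.64
Round up: n = 41.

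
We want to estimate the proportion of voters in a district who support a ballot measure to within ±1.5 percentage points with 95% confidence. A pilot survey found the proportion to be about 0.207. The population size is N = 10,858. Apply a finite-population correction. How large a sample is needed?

For a proportion with margin E = 0.015 at 95% confidence, z = 1.960.
n = p̂(1−p̂)(z/E)² = 0.207 × 0.793 × (1.960/0.015)² = 2802.68 — call this n₀.
Finite-population correction with N = 10,858: n = n₀ / (1 + (n₀−1)/N) = 2802.68 / 1.258 = 2227.89
Round up: n = 2228.

2228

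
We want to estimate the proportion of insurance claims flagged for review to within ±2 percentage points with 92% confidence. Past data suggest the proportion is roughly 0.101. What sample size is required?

For a proportion with margin E = 0.02 at 92% confidence, z = 1.751.
n = p̂(1−p̂)(z/E)² = 0.101 × 0.899 × (1.751/0.02)² = 695.97
Round up: n = 696.

696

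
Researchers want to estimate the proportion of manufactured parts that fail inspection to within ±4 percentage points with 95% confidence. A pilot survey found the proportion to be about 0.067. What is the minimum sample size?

151

For a proportion with margin E = 0.04 at 95% confidence, z = 1.960.
n = p̂(1−p̂)(z/E)² = 0.067 × 0.933 × (1.960/0.04)² = 150.09
Round up: n = 151.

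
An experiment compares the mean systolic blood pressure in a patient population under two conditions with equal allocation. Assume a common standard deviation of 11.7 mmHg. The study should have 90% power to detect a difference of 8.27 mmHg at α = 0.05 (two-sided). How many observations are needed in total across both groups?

For two equal groups, n per group = 2·((z_{α/2} + z_β)·σ/δ)².
z_{α/2} = 1.960; z_β = 1.282 (power 90%).
n = 2 × (3.242 × 11.7 / 8.27)² = 2 × 21.04 = 42.08
Round up: n = 43 per group.
Total across both groups: 2 × 43 = 86.

86 total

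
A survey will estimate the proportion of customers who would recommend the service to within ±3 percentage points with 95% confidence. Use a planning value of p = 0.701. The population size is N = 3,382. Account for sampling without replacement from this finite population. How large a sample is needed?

For a proportion with margin E = 0.03 at 95% confidence, z = 1.960.
n = p̂(1−p̂)(z/E)² = 0.701 × 0.299 × (1.960/0.03)² = 894.66 — call this n₀.
Finite-population correction with N = 3,382: n = n₀ / (1 + (n₀−1)/N) = 894.66 / 1.264 = 707.80
Round up: n = 708.

n = 708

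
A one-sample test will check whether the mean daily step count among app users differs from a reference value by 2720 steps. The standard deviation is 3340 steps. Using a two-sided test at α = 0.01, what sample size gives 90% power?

For a one-sample z-test, n = ((z_{α/2} + z_β)·σ/δ)².
z_{α/2} = 2.576 (two-sided α = 0.01); z_β = 1.282 (power 90% → β = 0.1).
n = (3.858 × 3340 / 2720)² = 22.44
Round up: n = 23.

23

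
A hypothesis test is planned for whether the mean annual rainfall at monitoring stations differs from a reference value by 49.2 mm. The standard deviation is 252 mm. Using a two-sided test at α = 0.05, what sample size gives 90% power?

For a one-sample z-test, n = ((z_{α/2} + z_β)·σ/δ)².
z_{α/2} = 1.960 (two-sided α = 0.05); z_β = 1.282 (power 90% → β = 0.1).
n = (3.242 × 252 / 49.2)² = 275.74
Round up: n = 276.

n = 276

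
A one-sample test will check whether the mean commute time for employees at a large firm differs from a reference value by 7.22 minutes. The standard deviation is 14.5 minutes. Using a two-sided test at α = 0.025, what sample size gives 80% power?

39

For a one-sample z-test, n = ((z_{α/2} + z_β)·σ/δ)².
z_{α/2} = 2.241 (two-sided α = 0.025); z_β = 0.842 (power 80% → β = 0.2).
n = (3.083 × 14.5 / 7.22)² = 38.34
Round up: n = 39.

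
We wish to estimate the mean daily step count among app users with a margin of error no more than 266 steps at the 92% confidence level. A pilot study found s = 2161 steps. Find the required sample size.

203

For a mean, the margin of error is E = z·σ/√n, so n = (zσ/E)².
At 92% confidence, z = 1.751.
n = (1.751 × 2161 / 266)² = 202.36
Round up: n = 203.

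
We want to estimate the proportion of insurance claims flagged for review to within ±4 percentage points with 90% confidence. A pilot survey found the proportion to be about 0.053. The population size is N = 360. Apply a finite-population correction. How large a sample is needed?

For a proportion with margin E = 0.04 at 90% confidence, z = 1.645.
n = p̂(1−p̂)(z/E)² = 0.053 × 0.947 × (1.645/0.04)² = 84.89 — call this n₀.
Finite-population correction with N = 360: n = n₀ / (1 + (n₀−1)/N) = 84.89 / 1.233 = 68.85
Round up: n = 69.

69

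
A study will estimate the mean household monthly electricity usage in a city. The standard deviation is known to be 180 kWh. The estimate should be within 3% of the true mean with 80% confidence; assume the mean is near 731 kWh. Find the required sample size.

For a mean, the margin of error is E = z·σ/√n, so n = (zσ/E)².
At 80% confidence, z = 1.282.
E = 3% of 731 = 21.93 kWh.
n = (1.282 × 180 / 21.93)² = 110.72
Round up: n = 111.

111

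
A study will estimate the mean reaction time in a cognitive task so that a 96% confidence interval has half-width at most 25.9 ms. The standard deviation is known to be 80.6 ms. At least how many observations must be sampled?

For a mean, the margin of error is E = z·σ/√n, so n = (zσ/E)².
At 96% confidence, z = 2.054.
n = (2.054 × 80.6 / 25.9)² = 40.86
Round up: n = 41.

41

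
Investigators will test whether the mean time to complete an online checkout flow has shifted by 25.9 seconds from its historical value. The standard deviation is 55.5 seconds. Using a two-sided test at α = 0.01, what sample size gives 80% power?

For a one-sample z-test, n = ((z_{α/2} + z_β)·σ/δ)².
z_{α/2} = 2.576 (two-sided α = 0.01); z_β = 0.842 (power 80% → β = 0.2).
n = (3.418 × 55.5 / 25.9)² = 53.65
Round up: n = 54.

54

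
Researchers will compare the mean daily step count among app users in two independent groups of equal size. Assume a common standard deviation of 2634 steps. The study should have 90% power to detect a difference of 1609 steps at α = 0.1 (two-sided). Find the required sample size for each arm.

For two equal groups, n per group = 2·((z_{α/2} + z_β)·σ/δ)².
z_{α/2} = 1.645; z_β = 1.282 (power 90%).
n = 2 × (2.927 × 2634 / 1609)² = 2 × 22.96 = 45.92
Round up: n = 46 per group.

46 per group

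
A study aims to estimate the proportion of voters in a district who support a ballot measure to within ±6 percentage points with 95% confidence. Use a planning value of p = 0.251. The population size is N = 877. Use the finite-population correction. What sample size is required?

164

For a proportion with margin E = 0.06 at 95% confidence, z = 1.960.
n = p̂(1−p̂)(z/E)² = 0.251 × 0.749 × (1.960/0.06)² = 200.62 — call this n₀.
Finite-population correction with N = 877: n = n₀ / (1 + (n₀−1)/N) = 200.62 / 1.228 = 163.37
Round up: n = 164.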